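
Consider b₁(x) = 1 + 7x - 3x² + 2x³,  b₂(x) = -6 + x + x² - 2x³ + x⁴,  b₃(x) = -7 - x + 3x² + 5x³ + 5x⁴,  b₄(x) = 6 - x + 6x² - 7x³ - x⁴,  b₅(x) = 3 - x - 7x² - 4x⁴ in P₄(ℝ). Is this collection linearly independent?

linearly independent

Write each element as a coordinate vector in ℝ⁵ using {1, x, …, x⁴}.
The matrix [b₁|b₂|b₃|b₄|b₅] has determinant -1552.
A nonzero determinant means the columns are linearly independent.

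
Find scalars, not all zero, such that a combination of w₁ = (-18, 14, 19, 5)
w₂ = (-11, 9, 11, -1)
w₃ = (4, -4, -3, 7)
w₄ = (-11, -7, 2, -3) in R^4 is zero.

w₁ - 2w₂ - w₃ = 0

Row-reduce the matrix with w₁, w₂, w₃, w₄ as columns; the null space gives the coefficients.
The free variable yields coefficients (1, -2, -1, 0) (any nonzero multiple also works).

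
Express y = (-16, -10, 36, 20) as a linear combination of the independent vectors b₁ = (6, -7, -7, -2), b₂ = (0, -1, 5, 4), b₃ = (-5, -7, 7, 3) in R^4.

y = -b₁ + 3b₂ + 2b₃

Solve the system with b₁, b₂, b₃ as columns and y as the right-hand side.
Row-reducing the augmented matrix gives the unique coefficients (c₁, c₂, c₃) = (-1, 3, 2).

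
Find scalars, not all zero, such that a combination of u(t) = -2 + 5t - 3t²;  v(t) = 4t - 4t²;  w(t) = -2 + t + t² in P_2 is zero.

Write each element as a vector in ℝ³ using {1, t, t²}.
Write the vectors as columns of a matrix and find a nonzero vector in its null space.
The free variable yields coefficients (1, -1, -1) (any nonzero multiple also works).

u - v - w = 0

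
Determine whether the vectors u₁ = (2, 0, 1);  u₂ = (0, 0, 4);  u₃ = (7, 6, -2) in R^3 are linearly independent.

Row-reduce the matrix whose columns are u₁, u₂, u₃.
The reduction yields 3 nonzero rows, so the rank is 3.
Since rank = 3 (the number of vectors), the set is linearly independent.

linearly independent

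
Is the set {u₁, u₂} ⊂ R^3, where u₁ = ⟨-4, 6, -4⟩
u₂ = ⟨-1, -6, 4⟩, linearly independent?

Place the vectors as rows of a 2×3 matrix and reduce to echelon form.
The reduction yields 2 nonzero rows, so the rank is 2.
Since rank = 2 (the number of vectors), the set is linearly independent.

linearly independent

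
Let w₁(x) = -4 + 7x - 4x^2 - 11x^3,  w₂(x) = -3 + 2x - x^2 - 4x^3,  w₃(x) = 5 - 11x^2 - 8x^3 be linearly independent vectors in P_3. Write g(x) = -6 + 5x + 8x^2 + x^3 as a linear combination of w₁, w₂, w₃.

g = w₁ - w₂ - w₃

Identify each element with its coordinate vector in ℝ⁴ via {1, x, …, x^3}.
Since w₁, w₂, w₃ are independent, the coefficients expressing g are uniquely determined by a linear system.
Row-reducing the augmented matrix gives the unique coefficients (c₁, c₂, c₃) = (1, -1, -1).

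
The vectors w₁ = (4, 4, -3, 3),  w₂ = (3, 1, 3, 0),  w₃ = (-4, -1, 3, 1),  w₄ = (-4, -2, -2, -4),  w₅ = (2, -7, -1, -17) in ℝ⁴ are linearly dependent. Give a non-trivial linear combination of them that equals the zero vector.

Set up α₁w₁ + … + α₅w₅ = 0 and solve the homogeneous system.
A generator of the null space is (2, -2, 3, -2, 1).

2w₁ - 2w₂ + 3w₃ - 2w₄ + w₅ = 0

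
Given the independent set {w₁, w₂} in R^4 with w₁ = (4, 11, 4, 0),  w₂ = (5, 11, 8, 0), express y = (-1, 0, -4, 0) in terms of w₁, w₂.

y = w₁ - w₂

Set up the augmented matrix [w₁ | w₂ | y] and row-reduce.
Row-reducing the augmented matrix gives the unique coefficients (α₁, α₂) = (1, -1).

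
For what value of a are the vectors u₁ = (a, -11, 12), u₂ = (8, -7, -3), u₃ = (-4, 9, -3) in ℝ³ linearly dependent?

The set is linearly dependent precisely when det[u₁; u₂; u₃] = 0.
Expanding, det = 48*a + 132.
Solving 48*a + 132 = 0 yields a = -11/4.

a = -11/4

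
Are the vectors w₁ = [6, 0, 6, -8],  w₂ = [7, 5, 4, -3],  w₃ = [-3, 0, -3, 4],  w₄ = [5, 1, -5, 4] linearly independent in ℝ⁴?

linearly dependent

One vector is a scalar multiple of another, so the set is dependent.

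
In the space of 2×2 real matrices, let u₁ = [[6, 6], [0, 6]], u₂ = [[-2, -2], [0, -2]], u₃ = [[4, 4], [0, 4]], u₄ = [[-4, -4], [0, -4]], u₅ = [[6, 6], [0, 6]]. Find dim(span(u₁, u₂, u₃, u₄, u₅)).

dim = 1

Use coordinates relative to {E₁₁, E₁₂, E₂₁, E₂₂}.
Form the matrix with u₁, u₂, u₃, u₄, u₅ as columns and reduce.
The echelon form has 1 nonzero row, so the rank is 1.
(With 5 elements in a 4-dimensional space the rank is at most 4.)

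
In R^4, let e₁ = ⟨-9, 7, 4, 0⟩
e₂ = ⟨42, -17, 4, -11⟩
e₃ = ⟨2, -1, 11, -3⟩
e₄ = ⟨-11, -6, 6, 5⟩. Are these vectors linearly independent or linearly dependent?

linearly dependent

Form the 4×4 matrix with these as columns; its determinant is 0.
A zero determinant means the columns are linearly dependent.
Indeed 3e₁ + e₂ - 2e₃ + e₄ = 0.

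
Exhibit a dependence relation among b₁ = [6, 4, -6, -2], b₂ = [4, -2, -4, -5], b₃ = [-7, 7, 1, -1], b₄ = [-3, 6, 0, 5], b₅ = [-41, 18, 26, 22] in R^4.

2b₁ + 3b₂ - 2b₃ - b₄ + b₅ = 0

Set up α₁b₁ + … + α₅b₅ = 0 and solve the homogeneous system.
The free variable yields coefficients (2, 3, -2, -1, 1) (any nonzero multiple also works).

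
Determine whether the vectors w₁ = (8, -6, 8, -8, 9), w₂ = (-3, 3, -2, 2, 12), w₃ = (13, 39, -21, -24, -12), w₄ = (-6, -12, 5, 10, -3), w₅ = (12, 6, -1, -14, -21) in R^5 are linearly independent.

Form the 5×5 matrix with these as columns; its determinant is 0.
A zero determinant means the columns are linearly dependent.

linearly dependent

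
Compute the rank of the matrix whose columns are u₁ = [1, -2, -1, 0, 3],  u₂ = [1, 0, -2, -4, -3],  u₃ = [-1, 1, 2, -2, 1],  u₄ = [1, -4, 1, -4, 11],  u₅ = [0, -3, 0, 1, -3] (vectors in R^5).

rank 4

Apply Gaussian elimination to the matrix whose rows are u₁, u₂, u₃, u₄, u₅.
Reduction leaves 4 leading entries, giving rank 4.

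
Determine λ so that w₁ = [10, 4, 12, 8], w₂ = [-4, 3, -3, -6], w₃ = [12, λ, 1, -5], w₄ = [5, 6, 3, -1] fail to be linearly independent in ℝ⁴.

λ = 40/3

The vectors are dependent exactly when the determinant of the matrix with rows w₁, w₂, w₃, w₄ vanishes.
Cofactor expansion gives det = 174*λ - 2320.
Setting this to zero gives λ = 40/3.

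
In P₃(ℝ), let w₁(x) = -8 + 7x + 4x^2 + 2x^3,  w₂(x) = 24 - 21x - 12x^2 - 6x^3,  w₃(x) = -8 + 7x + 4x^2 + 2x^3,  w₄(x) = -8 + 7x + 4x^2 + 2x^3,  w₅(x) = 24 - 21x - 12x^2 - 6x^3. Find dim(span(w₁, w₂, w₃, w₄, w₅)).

dim = 1

Represent each element by its coordinate vector in ℝ⁴.
Form the matrix with w₁, w₂, w₃, w₄, w₅ as columns and reduce.
Reduction leaves 1 leading entry, giving rank 1.
(With 5 elements in a 4-dimensional space the rank is at most 4.)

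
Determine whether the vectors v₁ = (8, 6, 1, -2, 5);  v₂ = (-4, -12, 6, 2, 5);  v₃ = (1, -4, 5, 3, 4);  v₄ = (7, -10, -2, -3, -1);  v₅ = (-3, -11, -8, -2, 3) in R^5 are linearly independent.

linearly independent

Row-reduce the matrix whose columns are v₁, v₂, v₃, v₄, v₅.
The reduction yields 5 nonzero rows, so the rank is 5.
Since rank = 5 (the number of vectors), the set is linearly independent.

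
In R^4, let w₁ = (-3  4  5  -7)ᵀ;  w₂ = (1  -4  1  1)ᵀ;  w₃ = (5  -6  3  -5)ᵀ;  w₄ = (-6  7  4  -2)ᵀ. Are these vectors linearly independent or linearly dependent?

Row-reduce the matrix whose columns are w₁, w₂, w₃, w₄.
The reduction yields 4 nonzero rows, so the rank is 4.
Since rank = 4 (the number of vectors), the set is linearly independent.

linearly independent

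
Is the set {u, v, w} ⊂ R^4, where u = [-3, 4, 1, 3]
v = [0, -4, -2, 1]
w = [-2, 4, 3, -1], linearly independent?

linearly independent

Row-reduce the matrix whose columns are u, v, w.
The reduction yields 3 nonzero rows, so the rank is 3.
Since rank = 3 (the number of vectors), the set is linearly independent.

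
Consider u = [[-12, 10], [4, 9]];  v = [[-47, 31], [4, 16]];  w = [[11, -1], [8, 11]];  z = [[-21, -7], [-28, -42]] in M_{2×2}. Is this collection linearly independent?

Write each element as a coordinate vector in ℝ⁴ using {E₁₁, E₁₂, E₂₁, E₂₂}.
Row-reduce the matrix whose columns are u, v, w, z.
The reduction yields 2 nonzero rows, so the rank is 2.
Since rank 2 < 4, the set is linearly dependent.
Indeed 3u - v - w = 0.

linearly dependent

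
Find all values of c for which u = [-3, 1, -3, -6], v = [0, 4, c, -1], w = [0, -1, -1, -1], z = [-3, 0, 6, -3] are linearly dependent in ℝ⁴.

The set is linearly dependent precisely when det[u; v; w; z] = 0.
Cofactor expansion gives det = -12*c - 102.
Solving -12*c - 102 = 0 yields c = -17/2.

c = -17/2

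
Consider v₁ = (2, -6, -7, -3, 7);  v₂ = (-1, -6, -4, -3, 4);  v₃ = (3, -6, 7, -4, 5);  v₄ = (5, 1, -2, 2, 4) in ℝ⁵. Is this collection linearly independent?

linearly independent

Row-reduce the matrix whose columns are v₁, v₂, v₃, v₄.
The reduction yields 4 nonzero rows, so the rank is 4.
Since rank = 4 (the number of vectors), the set is linearly independent.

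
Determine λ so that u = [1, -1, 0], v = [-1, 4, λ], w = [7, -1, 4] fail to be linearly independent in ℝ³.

Place the vectors as rows of a 3×3 matrix; dependence ⇔ determinant zero.
Cofactor expansion gives det = 12 - 6*λ.
This vanishes exactly when λ = 2.

λ = 2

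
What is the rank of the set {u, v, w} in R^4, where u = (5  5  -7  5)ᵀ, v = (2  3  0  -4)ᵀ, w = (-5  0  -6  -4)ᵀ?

rank 3

Apply Gaussian elimination to the matrix whose rows are u, v, w.
The echelon form has 3 nonzero rows, so the rank is 3.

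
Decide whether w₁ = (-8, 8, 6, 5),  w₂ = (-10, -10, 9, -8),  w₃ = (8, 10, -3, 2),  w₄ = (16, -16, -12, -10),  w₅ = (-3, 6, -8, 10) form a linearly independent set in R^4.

There are 5 vectors in a 4-dimensional space, so they cannot be linearly independent.

linearly dependent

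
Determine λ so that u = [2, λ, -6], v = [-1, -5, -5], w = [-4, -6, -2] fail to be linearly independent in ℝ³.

Dependence holds iff the 3×3 matrix [u v w] is singular.
Cofactor expansion gives det = 18*λ + 44.
Solving 18*λ + 44 = 0 yields λ = -22/9.

λ = -22/9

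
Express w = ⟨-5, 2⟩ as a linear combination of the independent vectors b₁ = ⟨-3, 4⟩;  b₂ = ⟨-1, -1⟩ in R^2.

Set up the augmented matrix [b₁ | b₂ | w] and row-reduce.
Row-reducing the augmented matrix gives the unique coefficients (c₁, c₂) = (1, 2).

w = b₁ + 2b₂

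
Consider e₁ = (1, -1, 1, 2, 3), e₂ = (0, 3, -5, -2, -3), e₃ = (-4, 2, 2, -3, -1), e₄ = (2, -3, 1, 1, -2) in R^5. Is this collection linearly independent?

linearly dependent

Place the vectors as rows of a 4×5 matrix and reduce to echelon form.
The reduction yields 3 nonzero rows, so the rank is 3.
Since rank 3 < 4, the set is linearly dependent.
Indeed 2e₁ + e₂ + e₃ + e₄ = 0.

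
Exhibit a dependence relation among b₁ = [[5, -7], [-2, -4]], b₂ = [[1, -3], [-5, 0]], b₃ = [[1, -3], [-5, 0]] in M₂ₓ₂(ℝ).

Pass to coordinate vectors relative to the basis {E₁₁, E₁₂, E₂₁, E₂₂}.
Row-reduce the matrix with b₁, b₂, b₃ as columns; the null space gives the coefficients.
The free variable yields coefficients (0, 1, -1) (any nonzero multiple also works).

b₂ - b₃ = 0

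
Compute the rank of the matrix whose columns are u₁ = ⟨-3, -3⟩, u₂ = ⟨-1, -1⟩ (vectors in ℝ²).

1

Put the 2×2 matrix [u₁|u₂] into echelon form.
Exactly 1 pivot survives; hence the rank is 1.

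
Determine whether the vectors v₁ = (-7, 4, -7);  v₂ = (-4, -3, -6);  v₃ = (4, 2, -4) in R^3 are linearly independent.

The matrix [v₁|v₂|v₃] has determinant -356.
A nonzero determinant means the columns are linearly independent.

linearly independent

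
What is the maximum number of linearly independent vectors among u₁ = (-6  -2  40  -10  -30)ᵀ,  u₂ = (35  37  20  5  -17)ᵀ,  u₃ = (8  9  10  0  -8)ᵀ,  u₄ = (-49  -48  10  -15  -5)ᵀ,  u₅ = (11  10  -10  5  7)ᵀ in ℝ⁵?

Apply Gaussian elimination to the matrix whose rows are u₁, u₂, u₃, u₄, u₅.
The echelon form has 2 nonzero rows, so the rank is 2.

2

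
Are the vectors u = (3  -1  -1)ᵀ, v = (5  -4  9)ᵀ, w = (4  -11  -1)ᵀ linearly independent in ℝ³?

Row-reduce the matrix whose columns are u, v, w.
The reduction yields 3 nonzero rows, so the rank is 3.
Since rank = 3 (the number of vectors), the set is linearly independent.

linearly independent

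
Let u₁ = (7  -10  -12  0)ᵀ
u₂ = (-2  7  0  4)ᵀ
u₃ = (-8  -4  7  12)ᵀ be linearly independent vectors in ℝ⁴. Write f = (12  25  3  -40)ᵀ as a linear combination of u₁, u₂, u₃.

f = -2u₁ - u₂ - 3u₃

Solve the system with u₁, u₂, u₃ as columns and f as the right-hand side.
Row-reducing the augmented matrix gives the unique coefficients (α₁, α₂, α₃) = (-2, -1, -3).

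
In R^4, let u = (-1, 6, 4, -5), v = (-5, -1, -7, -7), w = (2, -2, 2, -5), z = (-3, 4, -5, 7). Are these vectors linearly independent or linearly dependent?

Form the 4×4 matrix with these as columns; its determinant is -815.
A nonzero determinant means the columns are linearly independent.

linearly independent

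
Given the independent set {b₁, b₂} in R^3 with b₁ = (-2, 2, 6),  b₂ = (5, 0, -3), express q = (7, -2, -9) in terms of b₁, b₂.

q = -b₁ + b₂

Write q = a₁b₁ + a₂b₂ and equate components.
Back-substitution yields (a₁, a₂) = (-1, 1).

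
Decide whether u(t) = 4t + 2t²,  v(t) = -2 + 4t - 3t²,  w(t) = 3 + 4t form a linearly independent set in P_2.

Take coordinates with respect to the standard basis {1, t, t²}.
Place the vectors as rows of a 3×3 matrix and reduce to echelon form.
The reduction yields 3 nonzero rows, so the rank is 3.
Since rank = 3 (the number of vectors), the set is linearly independent.

linearly independent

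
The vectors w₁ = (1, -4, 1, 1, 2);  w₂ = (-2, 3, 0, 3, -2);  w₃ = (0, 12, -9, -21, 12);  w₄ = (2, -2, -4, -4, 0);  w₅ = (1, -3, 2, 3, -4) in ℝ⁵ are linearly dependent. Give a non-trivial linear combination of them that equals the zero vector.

3w₁ + 3w₂ + w₃ + 3w₅ = 0

Solve the homogeneous system with w₁, w₂, w₃, w₄, w₅ as columns by row-reducing the coefficient matrix.
The free variable yields coefficients (3, 3, 1, 0, 3) (any nonzero multiple also works).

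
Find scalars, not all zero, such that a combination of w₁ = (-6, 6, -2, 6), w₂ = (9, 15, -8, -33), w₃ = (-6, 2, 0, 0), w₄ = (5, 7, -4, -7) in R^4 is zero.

2w₁ + w₂ - 3w₃ - 3w₄ = 0

Row-reduce the matrix with w₁, w₂, w₃, w₄ as columns; the null space gives the coefficients.
The free variable yields coefficients (2, 1, -3, -3) (any nonzero multiple also works).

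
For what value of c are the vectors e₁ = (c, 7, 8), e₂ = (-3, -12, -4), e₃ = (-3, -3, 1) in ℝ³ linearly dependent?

c = -37/8

The set is linearly dependent precisely when det[e₁; e₂; e₃] = 0.
The determinant works out to -24*c - 111.
Solving -24*c - 111 = 0 yields c = -37/8.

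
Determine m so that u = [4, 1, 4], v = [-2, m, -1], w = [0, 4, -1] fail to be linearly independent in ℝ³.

m = -9/2

Dependence holds iff the 3×3 matrix [u v w] is singular.
The determinant works out to -4*m - 18.
This vanishes exactly when m = -9/2.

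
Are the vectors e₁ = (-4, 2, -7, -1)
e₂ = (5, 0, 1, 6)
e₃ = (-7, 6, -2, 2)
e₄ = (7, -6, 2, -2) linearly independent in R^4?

Place the vectors as rows of a 4×4 matrix and reduce to echelon form.
The reduction yields 3 nonzero rows, so the rank is 3.
Since rank 3 < 4, the set is linearly dependent.
Indeed e₃ + e₄ = 0.

linearly dependent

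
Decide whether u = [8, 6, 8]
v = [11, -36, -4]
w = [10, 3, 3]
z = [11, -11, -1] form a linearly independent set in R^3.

linearly dependent

There are 4 vectors in a 3-dimensional space, so they cannot be linearly independent.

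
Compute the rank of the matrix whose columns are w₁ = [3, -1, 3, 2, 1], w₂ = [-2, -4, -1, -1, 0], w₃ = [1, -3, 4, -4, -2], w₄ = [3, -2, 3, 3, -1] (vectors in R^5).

4

Apply Gaussian elimination to the matrix whose rows are w₁, w₂, w₃, w₄.
There are 4 pivot columns, so rank = 4.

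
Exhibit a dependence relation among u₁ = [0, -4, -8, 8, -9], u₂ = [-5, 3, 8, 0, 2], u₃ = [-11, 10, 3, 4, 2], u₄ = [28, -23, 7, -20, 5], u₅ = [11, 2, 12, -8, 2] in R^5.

Solve the homogeneous system with u₁, u₂, u₃, u₄, u₅ as columns by row-reducing the coefficient matrix.
The free variable yields coefficients (1, -1, 3, 1, 0) (any nonzero multiple also works).

u₁ - u₂ + 3u₃ + u₄ = 0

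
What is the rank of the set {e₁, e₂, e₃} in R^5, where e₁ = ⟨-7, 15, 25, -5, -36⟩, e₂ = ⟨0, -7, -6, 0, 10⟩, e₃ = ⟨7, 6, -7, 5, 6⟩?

Row-reduce the 3×5 matrix with these as rows.
There are 2 pivot columns, so rank = 2.

rank 2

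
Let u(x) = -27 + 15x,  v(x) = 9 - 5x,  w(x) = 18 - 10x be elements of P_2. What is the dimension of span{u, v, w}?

dim = 1

Use coordinates relative to {1, x, x²}.
Apply Gaussian elimination to the matrix whose rows are u, v, w.
There is 1 pivot column, so rank = 1.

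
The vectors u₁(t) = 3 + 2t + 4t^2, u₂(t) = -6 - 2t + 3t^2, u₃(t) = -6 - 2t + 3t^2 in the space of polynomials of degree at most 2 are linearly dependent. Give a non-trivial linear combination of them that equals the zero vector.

Take coordinates with respect to {1, t, t^2}.
Row-reduce the matrix with u₁, u₂, u₃ as columns; the null space gives the coefficients.
A generator of the null space is (0, 1, -1).

u₂ - u₃ = 0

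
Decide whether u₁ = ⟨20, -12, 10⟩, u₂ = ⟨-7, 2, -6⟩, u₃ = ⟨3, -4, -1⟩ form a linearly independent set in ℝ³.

linearly dependent

Form the 3×3 matrix with these as columns; its determinant is 0.
A zero determinant means the columns are linearly dependent.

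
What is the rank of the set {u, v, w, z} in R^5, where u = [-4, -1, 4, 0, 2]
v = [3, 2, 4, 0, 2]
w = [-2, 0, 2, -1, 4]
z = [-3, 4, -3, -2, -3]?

rank 4

Put the 5×4 matrix [u|v|w|z] into echelon form.
There are 4 pivot columns, so rank = 4.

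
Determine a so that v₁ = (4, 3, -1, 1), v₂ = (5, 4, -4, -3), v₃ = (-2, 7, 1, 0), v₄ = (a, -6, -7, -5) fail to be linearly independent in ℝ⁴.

a = 17/2

Dependence holds iff the 4×4 matrix [v₁ v₂ v₃ v₄] is singular.
Cofactor expansion gives det = 527 - 62*a.
Solving 527 - 62*a = 0 yields a = 17/2.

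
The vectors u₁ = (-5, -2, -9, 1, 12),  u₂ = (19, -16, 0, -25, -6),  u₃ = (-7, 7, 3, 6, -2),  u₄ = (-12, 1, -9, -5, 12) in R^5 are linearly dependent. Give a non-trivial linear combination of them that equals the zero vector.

Solve the homogeneous system with u₁, u₂, u₃, u₄ as columns by row-reducing the coefficient matrix.
A generator of the null space is (2, 1, 3, -1).

2u₁ + u₂ + 3u₃ - u₄ = 0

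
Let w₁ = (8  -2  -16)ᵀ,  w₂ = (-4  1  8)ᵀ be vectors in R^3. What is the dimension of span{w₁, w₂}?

dim = 1

Put the 3×2 matrix [w₁|w₂] into echelon form.
There is 1 pivot column, so rank = 1.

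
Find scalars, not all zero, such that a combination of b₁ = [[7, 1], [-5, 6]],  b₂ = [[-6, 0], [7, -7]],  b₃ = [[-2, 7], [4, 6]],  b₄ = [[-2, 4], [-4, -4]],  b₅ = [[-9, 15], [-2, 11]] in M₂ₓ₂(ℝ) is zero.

Pass to coordinate vectors relative to the basis {E₁₁, E₁₂, E₂₁, E₂₂}.
Solve the homogeneous system with b₁, b₂, b₃, b₄, b₅ as columns by row-reducing the coefficient matrix.
The free variable yields coefficients (3, 3, -2, -1, 1) (any nonzero multiple also works).

3b₁ + 3b₂ - 2b₃ - b₄ + b₅ = 0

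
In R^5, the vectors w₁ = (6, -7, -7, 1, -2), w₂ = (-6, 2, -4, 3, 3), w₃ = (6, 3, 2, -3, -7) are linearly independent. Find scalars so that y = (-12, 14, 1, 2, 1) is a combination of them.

Solve the system with w₁, w₂, w₃ as columns and y as the right-hand side.
Back-substitution yields (a₁, a₂, a₃) = (-1, 2, 1).

y = -w₁ + 2w₂ + w₃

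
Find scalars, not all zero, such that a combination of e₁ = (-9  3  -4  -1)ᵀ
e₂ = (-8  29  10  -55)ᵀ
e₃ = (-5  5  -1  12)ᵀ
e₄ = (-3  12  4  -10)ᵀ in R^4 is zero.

Write the vectors as columns of a matrix and find a nonzero vector in its null space.
One solution (up to scaling) is (1, -1, -2, 3).

e₁ - e₂ - 2e₃ + 3e₄ = 0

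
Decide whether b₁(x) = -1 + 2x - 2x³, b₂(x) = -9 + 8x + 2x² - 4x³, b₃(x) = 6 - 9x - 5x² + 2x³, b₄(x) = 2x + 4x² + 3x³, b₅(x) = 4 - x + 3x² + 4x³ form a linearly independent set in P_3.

linearly dependent

Write each element as a coordinate vector in ℝ⁴ using {1, x, …, x³}.
There are 5 vectors in a 4-dimensional space, so they cannot be linearly independent.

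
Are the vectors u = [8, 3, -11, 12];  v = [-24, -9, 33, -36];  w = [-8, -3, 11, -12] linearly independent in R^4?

linearly dependent

Row-reduce the matrix whose columns are u, v, w.
The reduction yields 1 nonzero row, so the rank is 1.
Since rank 1 < 3, the set is linearly dependent.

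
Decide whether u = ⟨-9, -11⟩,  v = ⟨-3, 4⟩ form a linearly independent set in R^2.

linearly independent

Form the 2×2 matrix with these as columns; its determinant is -69.
A nonzero determinant means the columns are linearly independent.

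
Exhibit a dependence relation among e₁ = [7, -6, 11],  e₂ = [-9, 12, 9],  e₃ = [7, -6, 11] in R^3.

Set up α₁e₁ + … + α₃e₃ = 0 and solve the homogeneous system.
The free variable yields coefficients (1, 0, -1) (any nonzero multiple also works).

e₁ - e₃ = 0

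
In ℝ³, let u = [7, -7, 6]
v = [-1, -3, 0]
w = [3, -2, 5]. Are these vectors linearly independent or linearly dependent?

Row-reduce the matrix whose columns are u, v, w.
The reduction yields 3 nonzero rows, so the rank is 3.
Since rank = 3 (the number of vectors), the set is linearly independent.

linearly independent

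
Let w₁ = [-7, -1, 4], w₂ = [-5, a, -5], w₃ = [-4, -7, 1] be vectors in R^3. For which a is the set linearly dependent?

a = -40

The set is linearly dependent precisely when det[w₁; w₂; w₃] = 0.
Cofactor expansion gives det = 9*a + 360.
Setting this to zero gives a = -40.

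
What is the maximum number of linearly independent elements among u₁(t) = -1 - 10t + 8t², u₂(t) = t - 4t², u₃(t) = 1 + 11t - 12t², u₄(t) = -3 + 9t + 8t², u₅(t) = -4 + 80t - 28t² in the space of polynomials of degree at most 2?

3

Represent each element by its coordinate vector in ℝ³.
Form the matrix with u₁, u₂, u₃, u₄, u₅ as columns and reduce.
Exactly 3 pivots survive; hence the rank is 3.
(With 5 elements in a 3-dimensional space the rank is at most 3.)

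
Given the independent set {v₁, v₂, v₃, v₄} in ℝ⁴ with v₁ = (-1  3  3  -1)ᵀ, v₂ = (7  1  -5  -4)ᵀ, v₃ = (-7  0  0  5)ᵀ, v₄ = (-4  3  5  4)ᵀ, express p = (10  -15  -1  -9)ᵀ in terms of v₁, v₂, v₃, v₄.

p = -2v₁ - 3v₂ - 3v₃ - 2v₄

Since v₁, v₂, v₃, v₄ are independent, the coefficients expressing p are uniquely determined by a linear system.
Back-substitution yields (c₁, …, c₄) = (-2, -3, -3, -2).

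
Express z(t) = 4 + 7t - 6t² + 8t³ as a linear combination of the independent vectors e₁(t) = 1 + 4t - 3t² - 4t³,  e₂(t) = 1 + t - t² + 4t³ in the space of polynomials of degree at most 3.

Identify each element with its coordinate vector in ℝ⁴ via {1, t, …, t³}.
Set up the augmented matrix [e₁ | e₂ | z] and row-reduce.
The system has the unique solution (a₁, a₂) = (1, 3).

z = e₁ + 3e₂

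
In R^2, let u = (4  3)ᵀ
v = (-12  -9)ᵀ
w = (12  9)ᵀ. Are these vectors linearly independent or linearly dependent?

There are 3 vectors in a 2-dimensional space, so they cannot be linearly independent.

linearly dependent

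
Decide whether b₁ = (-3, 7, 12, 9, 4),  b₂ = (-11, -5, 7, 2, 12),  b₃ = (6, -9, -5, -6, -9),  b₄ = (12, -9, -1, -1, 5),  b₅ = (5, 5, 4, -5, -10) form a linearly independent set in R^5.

The matrix [b₁|b₂|b₃|b₄|b₅] has determinant 219512.
A nonzero determinant means the columns are linearly independent.

linearly independent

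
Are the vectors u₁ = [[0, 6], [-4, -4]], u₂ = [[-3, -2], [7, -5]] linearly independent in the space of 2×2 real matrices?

Take coordinates with respect to the standard basis {E₁₁, E₁₂, E₂₁, E₂₂}.
Place the vectors as rows of a 2×4 matrix and reduce to echelon form.
The reduction yields 2 nonzero rows, so the rank is 2.
Since rank = 2 (the number of vectors), the set is linearly independent.

linearly independent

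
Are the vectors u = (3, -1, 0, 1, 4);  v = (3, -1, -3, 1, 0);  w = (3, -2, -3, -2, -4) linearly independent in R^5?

linearly independent

Row-reduce the matrix whose columns are u, v, w.
The reduction yields 3 nonzero rows, so the rank is 3.
Since rank = 3 (the number of vectors), the set is linearly independent.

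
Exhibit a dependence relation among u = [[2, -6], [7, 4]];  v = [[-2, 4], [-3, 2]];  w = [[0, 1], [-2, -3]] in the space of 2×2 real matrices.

Take coordinates with respect to {E₁₁, E₁₂, E₂₁, E₂₂}.
Solve the homogeneous system with u, v, w as columns by row-reducing the coefficient matrix.
The free variable yields coefficients (1, 1, 2) (any nonzero multiple also works).

u + v + 2w = 0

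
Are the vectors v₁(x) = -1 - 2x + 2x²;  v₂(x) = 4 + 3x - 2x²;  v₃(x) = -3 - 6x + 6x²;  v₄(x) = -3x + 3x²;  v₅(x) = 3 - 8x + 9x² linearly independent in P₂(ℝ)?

linearly dependent

Write each element as a coordinate vector in ℝ³ using {1, x, x²}.
There are 5 vectors in a 3-dimensional space, so they cannot be linearly independent.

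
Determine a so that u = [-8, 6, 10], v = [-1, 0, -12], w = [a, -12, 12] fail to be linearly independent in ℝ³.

Dependence holds iff the 3×3 matrix [u v w] is singular.
Expanding, det = 1344 - 72*a.
Solving 1344 - 72*a = 0 yields a = 56/3.

a = 56/3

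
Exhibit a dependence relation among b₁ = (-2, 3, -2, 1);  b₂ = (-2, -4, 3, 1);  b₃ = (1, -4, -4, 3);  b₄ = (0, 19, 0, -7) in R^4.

Row-reduce the matrix with b₁, b₂, b₃, b₄ as columns; the null space gives the coefficients.
One solution (up to scaling) is (1, -2, -2, -1).

b₁ - 2b₂ - 2b₃ - b₄ = 0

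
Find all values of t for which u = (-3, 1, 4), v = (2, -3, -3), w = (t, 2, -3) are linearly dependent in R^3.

t = 23/9

The set is linearly dependent precisely when det[u; v; w] = 0.
Cofactor expansion gives det = 9*t - 23.
Solving 9*t - 23 = 0 yields t = 23/9.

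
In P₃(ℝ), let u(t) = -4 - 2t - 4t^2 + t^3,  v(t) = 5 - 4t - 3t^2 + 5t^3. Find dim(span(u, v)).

dim = 2

Represent each element by its coordinate vector in ℝ⁴.
Row-reduce the 2×4 matrix with these as rows.
Reduction leaves 2 leading entries, giving rank 2.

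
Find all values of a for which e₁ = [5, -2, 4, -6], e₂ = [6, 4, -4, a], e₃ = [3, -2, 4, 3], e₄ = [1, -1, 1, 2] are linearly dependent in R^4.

The set is linearly dependent precisely when det[e₁; e₂; e₃; e₄] = 0.
Expanding, det = 4*a + 212.
Setting this to zero gives a = -53.

a = -53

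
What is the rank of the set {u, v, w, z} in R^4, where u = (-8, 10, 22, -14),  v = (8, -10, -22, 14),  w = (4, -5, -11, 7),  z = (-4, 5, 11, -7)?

1

Row-reduce the 4×4 matrix with these as rows.
Reduction leaves 1 leading entry, giving rank 1.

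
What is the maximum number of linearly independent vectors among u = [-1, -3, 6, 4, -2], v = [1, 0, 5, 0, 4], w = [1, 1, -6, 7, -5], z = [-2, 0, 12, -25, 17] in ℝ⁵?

3

Row-reduce the 4×5 matrix with these as rows.
Reduction leaves 3 leading entries, giving rank 3.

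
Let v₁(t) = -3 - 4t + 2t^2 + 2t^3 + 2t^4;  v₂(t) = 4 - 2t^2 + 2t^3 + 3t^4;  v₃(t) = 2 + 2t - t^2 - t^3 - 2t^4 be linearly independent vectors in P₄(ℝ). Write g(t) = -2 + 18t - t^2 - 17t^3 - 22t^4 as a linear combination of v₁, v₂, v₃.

Work in coordinates with respect to the standard basis {1, t, …, t^4}.
Since v₁, v₂, v₃ are independent, the coefficients expressing g are uniquely determined by a linear system.
Row-reducing the augmented matrix gives the unique coefficients (c₁, c₂, c₃) = (-4, -4, 1).

g = -4v₁ - 4v₂ + v₃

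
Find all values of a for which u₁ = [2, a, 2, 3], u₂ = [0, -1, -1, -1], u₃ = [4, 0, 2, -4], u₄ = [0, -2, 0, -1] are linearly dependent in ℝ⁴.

a = 9

Place the vectors as rows of a 4×4 matrix; dependence ⇔ determinant zero.
The determinant works out to 4*a - 36.
This vanishes exactly when a = 9.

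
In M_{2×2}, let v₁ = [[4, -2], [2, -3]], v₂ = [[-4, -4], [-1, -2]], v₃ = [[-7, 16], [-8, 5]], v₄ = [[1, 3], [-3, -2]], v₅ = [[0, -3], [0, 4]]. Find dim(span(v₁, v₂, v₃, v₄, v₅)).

Represent each element by its coordinate vector in ℝ⁴.
Row-reduce the 5×4 matrix with these as rows.
The echelon form has 4 nonzero rows, so the rank is 4.
(With 5 elements in a 4-dimensional space the rank is at most 4.)

4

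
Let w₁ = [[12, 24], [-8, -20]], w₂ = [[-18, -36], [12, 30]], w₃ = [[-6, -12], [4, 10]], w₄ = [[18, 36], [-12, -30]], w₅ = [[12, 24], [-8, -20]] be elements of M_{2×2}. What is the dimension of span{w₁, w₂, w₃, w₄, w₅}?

Use coordinates relative to {E₁₁, E₁₂, E₂₁, E₂₂}.
Apply Gaussian elimination to the matrix whose rows are w₁, w₂, w₃, w₄, w₅.
The echelon form has 1 nonzero row, so the rank is 1.
(With 5 elements in a 4-dimensional space the rank is at most 4.)

dim = 1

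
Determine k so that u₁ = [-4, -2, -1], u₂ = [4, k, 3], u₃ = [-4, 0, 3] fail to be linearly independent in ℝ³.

k = 3

The vectors are dependent exactly when the determinant of the matrix with rows u₁, u₂, u₃ vanishes.
Expanding, det = 48 - 16*k.
This vanishes exactly when k = 3.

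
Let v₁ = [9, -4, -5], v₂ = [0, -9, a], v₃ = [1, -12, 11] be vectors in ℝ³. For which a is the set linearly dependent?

Place the vectors as rows of a 3×3 matrix; dependence ⇔ determinant zero.
Expanding, det = 104*a - 936.
This vanishes exactly when a = 9.

a = 9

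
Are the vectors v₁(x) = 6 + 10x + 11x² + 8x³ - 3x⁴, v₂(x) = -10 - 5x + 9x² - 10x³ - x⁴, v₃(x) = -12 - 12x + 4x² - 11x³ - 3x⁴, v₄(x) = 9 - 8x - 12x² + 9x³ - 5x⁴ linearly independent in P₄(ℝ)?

Write each element as a coordinate vector in ℝ⁵ using {1, x, …, x⁴}.
Place the vectors as rows of a 4×5 matrix and reduce to echelon form.
The reduction yields 4 nonzero rows, so the rank is 4.
Since rank = 4 (the number of vectors), the set is linearly independent.

linearly independent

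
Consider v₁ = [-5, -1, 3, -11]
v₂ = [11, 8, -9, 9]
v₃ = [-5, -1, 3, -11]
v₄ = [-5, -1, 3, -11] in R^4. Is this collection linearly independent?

Two of the vectors are equal, giving an immediate dependence.

linearly dependent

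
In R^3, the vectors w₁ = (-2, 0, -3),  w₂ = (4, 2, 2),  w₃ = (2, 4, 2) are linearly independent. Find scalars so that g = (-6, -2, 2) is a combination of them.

g = -2w₁ - 3w₂ + w₃

Since w₁, w₂, w₃ are independent, the coefficients expressing g are uniquely determined by a linear system.
Back-substitution yields (a₁, a₂, a₃) = (-2, -3, 1).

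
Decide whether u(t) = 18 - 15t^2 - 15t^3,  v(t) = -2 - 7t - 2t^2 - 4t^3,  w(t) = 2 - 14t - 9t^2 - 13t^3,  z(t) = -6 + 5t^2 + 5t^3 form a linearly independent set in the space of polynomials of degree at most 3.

linearly dependent

Write each element as a coordinate vector in ℝ⁴ using {1, t, …, t^3}.
One vector is a scalar multiple of another, so the set is dependent.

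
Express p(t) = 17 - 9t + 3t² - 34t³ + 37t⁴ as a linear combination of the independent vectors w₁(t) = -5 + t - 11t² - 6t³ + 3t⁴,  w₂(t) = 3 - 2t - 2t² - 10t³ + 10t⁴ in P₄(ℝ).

Identify each element with its coordinate vector in ℝ⁵ via {1, t, …, t⁴}.
Write p = α₁w₁ + α₂w₂ and equate components.
Back-substitution yields (α₁, α₂) = (-1, 4).

p = -w₁ + 4w₂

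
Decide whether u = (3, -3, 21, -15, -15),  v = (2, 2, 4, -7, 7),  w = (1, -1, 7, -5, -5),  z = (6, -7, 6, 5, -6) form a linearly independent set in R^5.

One vector is a scalar multiple of another, so the set is dependent.

linearly dependent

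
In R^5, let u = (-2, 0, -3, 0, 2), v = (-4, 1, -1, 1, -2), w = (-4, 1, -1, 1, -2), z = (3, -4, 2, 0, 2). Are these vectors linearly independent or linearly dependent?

Two of the vectors are equal, giving an immediate dependence.

linearly dependent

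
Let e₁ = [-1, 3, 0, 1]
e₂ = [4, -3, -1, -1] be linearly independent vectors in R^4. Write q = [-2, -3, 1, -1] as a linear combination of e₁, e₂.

q = -2e₁ - e₂

Set up the augmented matrix [e₁ | e₂ | q] and row-reduce.
Back-substitution yields (a₁, a₂) = (-2, -1).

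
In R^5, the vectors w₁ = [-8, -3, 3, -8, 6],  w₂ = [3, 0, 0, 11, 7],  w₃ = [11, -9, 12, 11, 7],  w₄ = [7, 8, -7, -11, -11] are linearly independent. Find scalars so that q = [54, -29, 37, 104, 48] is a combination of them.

Since w₁, w₂, w₃, w₄ are independent, the coefficients expressing q are uniquely determined by a linear system.
Back-substitution yields (α₁, …, α₄) = (-2, 4, 3, -1).

q = -2w₁ + 4w₂ + 3w₃ - w₄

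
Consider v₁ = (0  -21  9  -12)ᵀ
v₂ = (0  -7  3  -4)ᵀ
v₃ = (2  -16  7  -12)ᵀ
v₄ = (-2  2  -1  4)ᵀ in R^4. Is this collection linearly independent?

Place the vectors as rows of a 4×4 matrix and reduce to echelon form.
The reduction yields 2 nonzero rows, so the rank is 2.
Since rank 2 < 4, the set is linearly dependent.

linearly dependent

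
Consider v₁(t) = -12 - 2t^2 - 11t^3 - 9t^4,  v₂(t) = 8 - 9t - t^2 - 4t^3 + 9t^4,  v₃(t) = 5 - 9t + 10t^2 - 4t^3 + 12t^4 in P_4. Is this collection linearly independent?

Write each element as a coordinate vector in ℝ⁵ using {1, t, …, t^4}.
Place the vectors as rows of a 3×5 matrix and reduce to echelon form.
The reduction yields 3 nonzero rows, so the rank is 3.
Since rank = 3 (the number of vectors), the set is linearly independent.

linearly independent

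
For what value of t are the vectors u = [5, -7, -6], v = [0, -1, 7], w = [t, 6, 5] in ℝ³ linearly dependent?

Dependence holds iff the 3×3 matrix [u v w] is singular.
Expanding, det = -55*t - 235.
Setting this to zero gives t = -47/11.

t = -47/11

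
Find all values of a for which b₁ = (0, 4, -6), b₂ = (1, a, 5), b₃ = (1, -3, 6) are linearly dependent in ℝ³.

a = -7/3

The vectors are dependent exactly when the determinant of the matrix with rows b₁, b₂, b₃ vanishes.
The determinant works out to 6*a + 14.
Setting this to zero gives a = -7/3.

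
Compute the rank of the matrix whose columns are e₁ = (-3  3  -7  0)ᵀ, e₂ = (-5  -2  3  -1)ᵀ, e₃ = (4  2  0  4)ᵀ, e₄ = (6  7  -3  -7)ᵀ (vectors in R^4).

Row-reduce the 4×4 matrix with these as rows.
Exactly 4 pivots survive; hence the rank is 4.

4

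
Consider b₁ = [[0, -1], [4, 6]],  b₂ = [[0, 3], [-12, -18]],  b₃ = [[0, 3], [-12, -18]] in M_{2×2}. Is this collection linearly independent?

Write each element as a coordinate vector in ℝ⁴ using {E₁₁, E₁₂, E₂₁, E₂₂}.
One vector is a scalar multiple of another, so the set is dependent.

linearly dependent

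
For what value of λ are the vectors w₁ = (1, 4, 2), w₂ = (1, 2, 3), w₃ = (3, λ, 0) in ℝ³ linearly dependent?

The set is linearly dependent precisely when det[w₁; w₂; w₃] = 0.
The determinant works out to 24 - λ.
This vanishes exactly when λ = 24.

λ = 24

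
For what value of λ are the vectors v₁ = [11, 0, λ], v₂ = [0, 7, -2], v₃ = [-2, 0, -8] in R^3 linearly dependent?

λ = 44

Place the vectors as rows of a 3×3 matrix; dependence ⇔ determinant zero.
Expanding, det = 14*λ - 616.
Solving 14*λ - 616 = 0 yields λ = 44.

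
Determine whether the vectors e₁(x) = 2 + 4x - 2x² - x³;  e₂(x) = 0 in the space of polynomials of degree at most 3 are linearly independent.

Take coordinates with respect to the standard basis {1, x, …, x³}.
One of the vectors is the zero vector, so the set is linearly dependent.

linearly dependent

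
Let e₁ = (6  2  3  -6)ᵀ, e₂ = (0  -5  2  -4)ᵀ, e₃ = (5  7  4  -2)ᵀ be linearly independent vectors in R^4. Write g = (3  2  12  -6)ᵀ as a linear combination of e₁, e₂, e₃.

Write g = α₁e₁ + … + α₃e₃ and equate components.
Back-substitution yields (α₁, α₂, α₃) = (-2, 3, 3).

g = -2e₁ + 3e₂ + 3e₃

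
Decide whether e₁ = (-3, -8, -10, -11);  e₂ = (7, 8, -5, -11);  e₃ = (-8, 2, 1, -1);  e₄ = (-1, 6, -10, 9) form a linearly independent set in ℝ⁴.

Form the 4×4 matrix with these as columns; its determinant is -30478.
A nonzero determinant means the columns are linearly independent.

linearly independent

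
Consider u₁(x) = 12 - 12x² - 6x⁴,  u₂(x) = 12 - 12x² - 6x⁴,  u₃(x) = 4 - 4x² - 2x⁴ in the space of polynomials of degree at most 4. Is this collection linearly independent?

Write each element as a coordinate vector in ℝ⁵ using {1, x, …, x⁴}.
Row-reduce the matrix whose columns are u₁, u₂, u₃.
The reduction yields 1 nonzero row, so the rank is 1.
Since rank 1 < 3, the set is linearly dependent.

linearly dependent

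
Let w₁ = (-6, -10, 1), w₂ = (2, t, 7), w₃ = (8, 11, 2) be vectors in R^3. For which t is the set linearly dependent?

t = -9/5

Place the vectors as rows of a 3×3 matrix; dependence ⇔ determinant zero.
Cofactor expansion gives det = -20*t - 36.
This vanishes exactly when t = -9/5.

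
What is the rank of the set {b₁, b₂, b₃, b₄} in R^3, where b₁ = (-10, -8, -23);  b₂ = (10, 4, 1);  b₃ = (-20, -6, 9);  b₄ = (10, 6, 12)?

2

Put the 3×4 matrix [b₁|b₂|b₃|b₄] into echelon form.
Exactly 2 pivots survive; hence the rank is 2.
(With 4 elements in a 3-dimensional space the rank is at most 3.)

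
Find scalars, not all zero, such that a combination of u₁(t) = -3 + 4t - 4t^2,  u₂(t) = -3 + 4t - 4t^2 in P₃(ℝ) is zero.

u₁ - u₂ = 0

Take coordinates with respect to {1, t, …, t^3}.
Set up α₁u₁ + α₂u₂ = 0 and solve the homogeneous system.
A generator of the null space is (1, -1).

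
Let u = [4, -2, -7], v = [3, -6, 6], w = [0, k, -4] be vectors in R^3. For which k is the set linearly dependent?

k = 8/5

The vectors are dependent exactly when the determinant of the matrix with rows u, v, w vanishes.
Cofactor expansion gives det = 72 - 45*k.
This vanishes exactly when k = 8/5.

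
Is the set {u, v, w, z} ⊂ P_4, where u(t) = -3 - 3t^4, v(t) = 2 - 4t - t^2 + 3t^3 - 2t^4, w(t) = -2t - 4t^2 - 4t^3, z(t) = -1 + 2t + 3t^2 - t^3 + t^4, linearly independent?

Write each element as a coordinate vector in ℝ⁵ using {1, t, …, t^4}.
Place the vectors as rows of a 4×5 matrix and reduce to echelon form.
The reduction yields 4 nonzero rows, so the rank is 4.
Since rank = 4 (the number of vectors), the set is linearly independent.

linearly independent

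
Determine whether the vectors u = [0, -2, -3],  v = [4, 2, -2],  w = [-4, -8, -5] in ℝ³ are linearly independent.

Form the 3×3 matrix with these as columns; its determinant is 16.
A nonzero determinant means the columns are linearly independent.

linearly independent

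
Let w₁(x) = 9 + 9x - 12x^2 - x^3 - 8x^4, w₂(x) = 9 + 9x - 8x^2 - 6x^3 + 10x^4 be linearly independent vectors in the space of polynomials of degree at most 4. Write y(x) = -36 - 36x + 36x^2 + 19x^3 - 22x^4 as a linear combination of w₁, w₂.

y = -w₁ - 3w₂

Work in coordinates with respect to the standard basis {1, x, …, x^4}.
Set up the augmented matrix [w₁ | w₂ | y] and row-reduce.
Back-substitution yields (a₁, a₂) = (-1, -3).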